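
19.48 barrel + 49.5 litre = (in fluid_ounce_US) 1.064e+05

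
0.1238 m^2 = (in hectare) 1.238e-05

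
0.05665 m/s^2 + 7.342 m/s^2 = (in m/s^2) 7.399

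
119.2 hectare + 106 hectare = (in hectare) 225.2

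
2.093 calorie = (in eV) 5.466e+19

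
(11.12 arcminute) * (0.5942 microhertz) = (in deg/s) 1.101e-07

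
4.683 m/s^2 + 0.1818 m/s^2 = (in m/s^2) 4.865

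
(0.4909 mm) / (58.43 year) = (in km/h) 9.591e-13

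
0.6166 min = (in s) 37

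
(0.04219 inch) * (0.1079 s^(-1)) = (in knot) 0.0002248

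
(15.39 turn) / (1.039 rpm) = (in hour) 0.2469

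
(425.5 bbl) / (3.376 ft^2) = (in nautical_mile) 0.1165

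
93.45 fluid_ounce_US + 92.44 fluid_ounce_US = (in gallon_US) 1.452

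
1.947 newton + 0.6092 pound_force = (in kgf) 0.4749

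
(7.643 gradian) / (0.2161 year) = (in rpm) 1.682e-07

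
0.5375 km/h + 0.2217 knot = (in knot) 0.5119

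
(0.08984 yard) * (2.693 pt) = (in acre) 1.929e-08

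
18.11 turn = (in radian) 113.8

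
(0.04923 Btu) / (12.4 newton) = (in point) 1.187e+04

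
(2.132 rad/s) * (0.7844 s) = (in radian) 1.672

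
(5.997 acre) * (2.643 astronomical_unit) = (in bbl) 6.035e+16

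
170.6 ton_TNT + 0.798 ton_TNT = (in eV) 4.476e+30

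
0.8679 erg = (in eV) 5.417e+11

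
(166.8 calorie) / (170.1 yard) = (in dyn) 4.487e+05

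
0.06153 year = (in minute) 3.234e+04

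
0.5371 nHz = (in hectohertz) 5.371e-12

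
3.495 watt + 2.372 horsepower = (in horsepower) 2.377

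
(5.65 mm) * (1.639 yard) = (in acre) 2.092e-06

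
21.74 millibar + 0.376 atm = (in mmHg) 302.1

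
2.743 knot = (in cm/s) 141.1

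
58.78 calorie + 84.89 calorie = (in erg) 6.011e+09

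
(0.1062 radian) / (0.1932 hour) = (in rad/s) 0.0001527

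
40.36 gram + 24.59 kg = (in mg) 2.463e+07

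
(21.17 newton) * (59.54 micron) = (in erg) 1.26e+04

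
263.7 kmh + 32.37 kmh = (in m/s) 82.24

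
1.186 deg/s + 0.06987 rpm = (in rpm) 0.2675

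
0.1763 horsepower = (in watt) 131.5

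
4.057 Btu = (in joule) 4280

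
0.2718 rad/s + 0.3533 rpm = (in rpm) 2.949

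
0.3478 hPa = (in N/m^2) 34.78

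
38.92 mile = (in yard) 6.85e+04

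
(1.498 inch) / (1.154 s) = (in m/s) 0.03297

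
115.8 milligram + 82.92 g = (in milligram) 8.304e+04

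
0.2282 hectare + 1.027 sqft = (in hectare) 0.2282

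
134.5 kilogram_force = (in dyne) 1.319e+08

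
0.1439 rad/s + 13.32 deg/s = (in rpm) 3.594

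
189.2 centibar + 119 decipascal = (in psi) 27.44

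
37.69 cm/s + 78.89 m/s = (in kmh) 285.4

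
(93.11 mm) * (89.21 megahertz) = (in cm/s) 8.306e+08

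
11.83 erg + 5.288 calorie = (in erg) 2.212e+08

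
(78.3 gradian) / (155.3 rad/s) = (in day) 9.166e-08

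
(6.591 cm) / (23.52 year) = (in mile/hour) 1.988e-10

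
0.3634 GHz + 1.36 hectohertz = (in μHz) 3.634e+14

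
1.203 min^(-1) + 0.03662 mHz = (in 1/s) 0.02009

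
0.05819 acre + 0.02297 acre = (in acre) 0.08116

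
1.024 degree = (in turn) 0.002844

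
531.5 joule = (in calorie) 127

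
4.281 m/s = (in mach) 0.01257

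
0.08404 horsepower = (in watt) 62.67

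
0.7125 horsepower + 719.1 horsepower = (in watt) 5.368e+05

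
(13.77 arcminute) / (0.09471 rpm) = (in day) 4.674e-06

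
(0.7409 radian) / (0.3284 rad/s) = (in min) 0.0376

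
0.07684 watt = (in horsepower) 0.000103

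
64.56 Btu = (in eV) 4.251e+23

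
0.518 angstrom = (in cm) 5.18e-09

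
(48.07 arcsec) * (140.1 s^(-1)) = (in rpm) 0.3118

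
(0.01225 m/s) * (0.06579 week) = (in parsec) 1.58e-14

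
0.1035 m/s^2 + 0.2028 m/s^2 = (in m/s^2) 0.3063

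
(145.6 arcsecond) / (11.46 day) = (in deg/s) 4.085e-08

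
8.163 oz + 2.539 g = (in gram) 234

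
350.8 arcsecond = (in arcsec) 350.8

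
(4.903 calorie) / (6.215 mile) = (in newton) 0.002051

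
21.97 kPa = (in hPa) 219.7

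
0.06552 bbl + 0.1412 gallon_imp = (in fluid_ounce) 373.9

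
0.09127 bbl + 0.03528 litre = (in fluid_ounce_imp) 511.9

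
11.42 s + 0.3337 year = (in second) 1.052e+07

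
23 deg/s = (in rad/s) 0.4014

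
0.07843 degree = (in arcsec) 282.3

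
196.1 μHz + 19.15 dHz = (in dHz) 19.15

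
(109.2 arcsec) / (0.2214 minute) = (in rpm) 0.0003806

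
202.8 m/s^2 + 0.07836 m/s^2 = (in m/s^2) 202.9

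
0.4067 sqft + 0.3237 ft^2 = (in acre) 1.677e-05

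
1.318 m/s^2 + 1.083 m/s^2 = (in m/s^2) 2.401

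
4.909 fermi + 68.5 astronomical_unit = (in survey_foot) 3.362e+13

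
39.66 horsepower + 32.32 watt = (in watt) 2.961e+04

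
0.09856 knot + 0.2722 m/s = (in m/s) 0.3229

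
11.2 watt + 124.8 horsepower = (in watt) 9.307e+04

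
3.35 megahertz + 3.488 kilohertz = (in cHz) 3.353e+08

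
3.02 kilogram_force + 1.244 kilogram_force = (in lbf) 9.401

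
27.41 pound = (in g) 1.243e+04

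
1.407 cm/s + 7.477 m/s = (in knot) 14.56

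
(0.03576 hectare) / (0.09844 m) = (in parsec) 1.177e-13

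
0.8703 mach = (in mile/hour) 662.9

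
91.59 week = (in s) 5.539e+07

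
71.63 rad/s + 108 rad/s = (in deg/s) 1.029e+04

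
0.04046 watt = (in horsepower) 5.426e-05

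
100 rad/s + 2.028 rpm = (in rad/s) 100.2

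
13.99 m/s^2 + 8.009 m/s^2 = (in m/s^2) 22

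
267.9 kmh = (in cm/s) 7442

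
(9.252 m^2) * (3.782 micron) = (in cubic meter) 3.499e-05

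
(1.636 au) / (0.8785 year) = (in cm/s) 8.834e+05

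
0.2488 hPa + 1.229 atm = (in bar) 1.246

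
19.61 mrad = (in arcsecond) 4045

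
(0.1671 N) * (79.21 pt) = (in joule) 0.004669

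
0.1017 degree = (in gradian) 0.113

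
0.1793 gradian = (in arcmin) 9.682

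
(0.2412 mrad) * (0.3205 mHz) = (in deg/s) 4.429e-06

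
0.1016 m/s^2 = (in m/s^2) 0.1016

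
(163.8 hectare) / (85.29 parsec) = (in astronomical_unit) 4.16e-24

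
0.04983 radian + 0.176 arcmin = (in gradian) 3.176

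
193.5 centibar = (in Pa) 1.935e+05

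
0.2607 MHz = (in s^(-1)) 2.607e+05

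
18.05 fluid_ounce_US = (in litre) 0.5338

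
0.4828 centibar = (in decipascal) 4828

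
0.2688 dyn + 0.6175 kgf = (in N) 6.056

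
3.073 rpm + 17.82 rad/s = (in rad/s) 18.14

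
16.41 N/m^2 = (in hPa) 0.1641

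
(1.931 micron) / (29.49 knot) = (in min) 2.121e-09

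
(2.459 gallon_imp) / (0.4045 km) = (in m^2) 2.764e-05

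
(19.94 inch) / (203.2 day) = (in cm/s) 2.885e-06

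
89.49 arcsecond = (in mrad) 0.4339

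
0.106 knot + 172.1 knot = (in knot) 172.2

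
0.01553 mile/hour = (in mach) 2.039e-05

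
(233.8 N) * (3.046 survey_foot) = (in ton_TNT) 5.188e-08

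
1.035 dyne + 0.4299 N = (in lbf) 0.09665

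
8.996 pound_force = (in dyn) 4.002e+06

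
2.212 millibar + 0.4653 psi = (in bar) 0.03429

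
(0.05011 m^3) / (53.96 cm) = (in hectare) 9.287e-06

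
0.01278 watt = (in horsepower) 1.714e-05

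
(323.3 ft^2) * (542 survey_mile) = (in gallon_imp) 5.763e+09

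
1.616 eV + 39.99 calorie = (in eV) 1.044e+21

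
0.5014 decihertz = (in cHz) 5.014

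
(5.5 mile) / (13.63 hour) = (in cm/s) 18.04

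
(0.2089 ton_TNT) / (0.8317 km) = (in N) 1.051e+06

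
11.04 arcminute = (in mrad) 3.211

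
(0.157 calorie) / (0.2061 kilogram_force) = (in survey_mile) 0.0002019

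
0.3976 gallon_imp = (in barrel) 0.01137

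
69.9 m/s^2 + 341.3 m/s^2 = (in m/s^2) 411.2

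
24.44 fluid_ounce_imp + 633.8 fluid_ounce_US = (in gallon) 5.135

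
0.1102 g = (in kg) 0.0001102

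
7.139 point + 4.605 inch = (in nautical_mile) 6.452e-05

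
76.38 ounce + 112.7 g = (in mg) 2.278e+06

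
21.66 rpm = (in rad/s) 2.268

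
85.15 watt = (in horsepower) 0.1142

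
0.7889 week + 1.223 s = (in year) 0.01513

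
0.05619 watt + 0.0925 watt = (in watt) 0.1487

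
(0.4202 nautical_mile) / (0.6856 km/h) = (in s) 4086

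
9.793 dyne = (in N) 9.793e-05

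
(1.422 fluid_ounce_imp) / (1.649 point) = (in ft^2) 0.7476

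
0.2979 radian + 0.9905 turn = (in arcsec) 1.345e+06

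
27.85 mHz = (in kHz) 2.785e-05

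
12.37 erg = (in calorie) 2.957e-07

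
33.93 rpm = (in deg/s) 203.6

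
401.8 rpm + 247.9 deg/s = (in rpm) 443.1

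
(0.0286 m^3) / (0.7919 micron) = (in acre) 8.924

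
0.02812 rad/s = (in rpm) 0.2685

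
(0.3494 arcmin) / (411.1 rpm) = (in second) 2.361e-06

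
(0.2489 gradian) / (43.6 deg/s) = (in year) 1.629e-10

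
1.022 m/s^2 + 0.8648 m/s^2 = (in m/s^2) 1.887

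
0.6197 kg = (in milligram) 6.197e+05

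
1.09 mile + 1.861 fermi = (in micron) 1.754e+09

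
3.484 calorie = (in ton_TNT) 3.484e-09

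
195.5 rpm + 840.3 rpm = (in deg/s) 6215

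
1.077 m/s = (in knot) 2.094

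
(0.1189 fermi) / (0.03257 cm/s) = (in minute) 6.084e-15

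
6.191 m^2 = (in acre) 0.00153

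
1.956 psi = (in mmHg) 101.2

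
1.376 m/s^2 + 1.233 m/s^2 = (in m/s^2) 2.609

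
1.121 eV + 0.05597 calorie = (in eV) 1.462e+18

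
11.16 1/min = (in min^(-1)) 11.16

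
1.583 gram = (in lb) 0.00349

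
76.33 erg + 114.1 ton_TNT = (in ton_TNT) 114.1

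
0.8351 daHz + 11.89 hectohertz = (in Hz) 1197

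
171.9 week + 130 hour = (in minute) 1.741e+06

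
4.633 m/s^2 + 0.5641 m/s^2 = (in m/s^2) 5.197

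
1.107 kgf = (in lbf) 2.441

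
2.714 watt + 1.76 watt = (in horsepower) 0.006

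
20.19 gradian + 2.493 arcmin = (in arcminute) 1093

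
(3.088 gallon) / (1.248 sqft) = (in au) 6.739e-13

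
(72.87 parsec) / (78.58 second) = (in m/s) 2.861e+16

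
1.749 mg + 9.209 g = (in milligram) 9211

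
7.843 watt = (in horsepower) 0.01052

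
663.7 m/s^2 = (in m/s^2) 663.7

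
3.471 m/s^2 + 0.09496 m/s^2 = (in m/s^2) 3.566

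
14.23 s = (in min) 0.2372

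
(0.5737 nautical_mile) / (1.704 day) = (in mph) 0.01614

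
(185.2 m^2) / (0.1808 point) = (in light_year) 3.069e-10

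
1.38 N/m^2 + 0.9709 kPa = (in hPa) 9.723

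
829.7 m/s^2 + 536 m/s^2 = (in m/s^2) 1366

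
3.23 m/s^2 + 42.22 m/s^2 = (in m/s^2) 45.45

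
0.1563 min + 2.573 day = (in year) 0.00705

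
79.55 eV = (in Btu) 1.208e-20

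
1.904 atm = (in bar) 1.929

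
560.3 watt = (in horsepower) 0.7514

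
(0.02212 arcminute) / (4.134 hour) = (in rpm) 4.129e-09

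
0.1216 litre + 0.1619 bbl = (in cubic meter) 0.02586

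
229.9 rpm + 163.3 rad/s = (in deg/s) 1.074e+04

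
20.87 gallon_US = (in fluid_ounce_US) 2671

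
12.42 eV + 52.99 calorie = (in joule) 221.7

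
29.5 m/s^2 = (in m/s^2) 29.5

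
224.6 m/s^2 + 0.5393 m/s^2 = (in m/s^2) 225.1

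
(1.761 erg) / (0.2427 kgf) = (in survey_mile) 4.597e-11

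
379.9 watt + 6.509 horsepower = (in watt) 5234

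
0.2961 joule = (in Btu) 0.0002806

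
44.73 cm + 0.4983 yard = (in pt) 2560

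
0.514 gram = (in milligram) 514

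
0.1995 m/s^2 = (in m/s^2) 0.1995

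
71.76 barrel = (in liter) 1.141e+04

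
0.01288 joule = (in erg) 1.288e+05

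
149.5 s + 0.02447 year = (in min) 1.286e+04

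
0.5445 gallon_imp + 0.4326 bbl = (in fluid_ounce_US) 2409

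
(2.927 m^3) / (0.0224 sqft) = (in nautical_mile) 0.7595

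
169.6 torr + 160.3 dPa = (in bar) 0.2263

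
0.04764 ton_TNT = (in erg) 1.993e+15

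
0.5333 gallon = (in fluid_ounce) 68.26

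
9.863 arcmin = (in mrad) 2.869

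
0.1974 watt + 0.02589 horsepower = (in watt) 19.5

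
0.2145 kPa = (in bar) 0.002145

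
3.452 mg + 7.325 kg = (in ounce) 258.4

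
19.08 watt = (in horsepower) 0.02559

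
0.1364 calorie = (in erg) 5.707e+06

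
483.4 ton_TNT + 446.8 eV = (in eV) 1.262e+31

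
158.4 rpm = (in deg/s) 950.4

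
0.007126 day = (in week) 0.001018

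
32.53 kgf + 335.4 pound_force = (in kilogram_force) 184.7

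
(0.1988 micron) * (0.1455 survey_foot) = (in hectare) 8.816e-13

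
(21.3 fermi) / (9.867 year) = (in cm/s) 6.845e-21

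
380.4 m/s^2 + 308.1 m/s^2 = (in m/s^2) 688.5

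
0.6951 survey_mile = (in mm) 1.119e+06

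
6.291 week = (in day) 44.04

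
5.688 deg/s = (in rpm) 0.948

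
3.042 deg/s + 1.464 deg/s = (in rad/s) 0.07864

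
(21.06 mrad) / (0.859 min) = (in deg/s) 0.02341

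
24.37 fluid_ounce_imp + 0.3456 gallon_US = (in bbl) 0.01258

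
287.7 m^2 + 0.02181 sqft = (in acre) 0.07109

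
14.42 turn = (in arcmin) 3.115e+05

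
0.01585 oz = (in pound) 0.0009906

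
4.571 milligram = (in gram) 0.004571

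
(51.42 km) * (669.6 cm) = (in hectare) 34.43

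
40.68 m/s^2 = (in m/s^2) 40.68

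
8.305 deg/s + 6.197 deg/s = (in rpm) 2.417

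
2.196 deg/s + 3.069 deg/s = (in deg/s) 5.265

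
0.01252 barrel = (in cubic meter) 0.001991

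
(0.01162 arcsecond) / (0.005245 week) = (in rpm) 1.696e-10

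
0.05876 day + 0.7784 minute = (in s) 5124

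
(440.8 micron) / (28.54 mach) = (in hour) 1.26e-11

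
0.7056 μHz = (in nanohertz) 705.6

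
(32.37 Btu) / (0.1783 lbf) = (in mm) 4.306e+07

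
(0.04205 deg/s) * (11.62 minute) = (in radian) 0.5117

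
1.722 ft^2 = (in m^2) 0.16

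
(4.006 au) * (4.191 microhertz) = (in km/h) 9.042e+06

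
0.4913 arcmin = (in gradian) 0.009098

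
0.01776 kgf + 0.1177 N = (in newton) 0.2919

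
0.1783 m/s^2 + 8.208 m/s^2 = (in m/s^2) 8.386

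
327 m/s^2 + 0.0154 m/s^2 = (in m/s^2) 327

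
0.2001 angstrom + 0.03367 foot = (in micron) 1.026e+04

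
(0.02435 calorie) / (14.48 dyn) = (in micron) 7.036e+08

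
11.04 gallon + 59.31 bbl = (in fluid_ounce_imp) 3.333e+05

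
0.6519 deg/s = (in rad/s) 0.01138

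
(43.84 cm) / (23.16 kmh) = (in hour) 1.893e-05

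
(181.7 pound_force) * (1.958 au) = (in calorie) 5.658e+13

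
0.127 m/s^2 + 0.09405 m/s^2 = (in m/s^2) 0.221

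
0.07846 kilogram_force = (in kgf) 0.07846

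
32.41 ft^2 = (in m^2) 3.011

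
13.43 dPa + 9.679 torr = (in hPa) 12.92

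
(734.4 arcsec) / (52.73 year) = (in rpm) 2.045e-11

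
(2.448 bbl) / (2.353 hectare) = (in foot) 5.427e-05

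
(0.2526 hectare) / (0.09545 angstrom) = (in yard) 2.894e+14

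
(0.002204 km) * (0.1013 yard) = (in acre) 5.045e-05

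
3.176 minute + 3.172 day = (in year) 0.008696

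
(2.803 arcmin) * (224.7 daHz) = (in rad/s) 1.832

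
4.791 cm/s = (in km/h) 0.1725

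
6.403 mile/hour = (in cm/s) 286.2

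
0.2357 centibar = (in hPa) 2.357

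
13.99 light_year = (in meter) 1.324e+17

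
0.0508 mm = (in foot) 0.0001667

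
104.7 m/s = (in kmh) 376.9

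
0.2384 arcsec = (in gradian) 7.358e-05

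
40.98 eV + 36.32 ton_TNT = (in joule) 1.52e+11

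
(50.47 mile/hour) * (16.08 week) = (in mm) 2.194e+11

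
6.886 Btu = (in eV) 4.535e+22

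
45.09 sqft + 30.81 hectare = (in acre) 76.13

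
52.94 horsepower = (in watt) 3.948e+04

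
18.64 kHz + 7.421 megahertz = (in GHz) 0.00744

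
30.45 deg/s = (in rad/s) 0.5315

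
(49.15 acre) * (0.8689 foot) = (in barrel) 3.313e+05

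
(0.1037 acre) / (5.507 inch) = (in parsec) 9.723e-14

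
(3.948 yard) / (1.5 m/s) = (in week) 3.979e-06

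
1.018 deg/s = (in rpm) 0.1697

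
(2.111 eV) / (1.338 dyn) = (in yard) 2.764e-14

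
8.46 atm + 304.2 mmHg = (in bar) 8.978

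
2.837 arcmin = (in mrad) 0.8252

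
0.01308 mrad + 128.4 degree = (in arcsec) 4.622e+05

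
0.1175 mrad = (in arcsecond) 24.24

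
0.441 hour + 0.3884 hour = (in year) 9.468e-05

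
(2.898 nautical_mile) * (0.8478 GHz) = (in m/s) 4.55e+12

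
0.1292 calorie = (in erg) 5.406e+06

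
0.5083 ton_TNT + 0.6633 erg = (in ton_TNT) 0.5083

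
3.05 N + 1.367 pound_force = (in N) 9.131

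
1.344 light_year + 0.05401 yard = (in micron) 1.272e+22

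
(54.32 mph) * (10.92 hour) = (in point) 2.706e+09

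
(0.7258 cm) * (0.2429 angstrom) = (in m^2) 1.763e-13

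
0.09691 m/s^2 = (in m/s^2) 0.09691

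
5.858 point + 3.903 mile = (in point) 1.781e+07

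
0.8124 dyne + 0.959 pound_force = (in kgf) 0.435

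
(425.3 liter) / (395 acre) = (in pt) 0.0007542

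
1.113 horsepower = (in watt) 830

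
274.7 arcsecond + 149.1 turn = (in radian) 936.8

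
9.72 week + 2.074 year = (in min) 1.188e+06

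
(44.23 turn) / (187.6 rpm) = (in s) 14.15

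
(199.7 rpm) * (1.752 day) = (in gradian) 2.015e+08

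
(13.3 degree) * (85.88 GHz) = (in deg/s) 1.142e+12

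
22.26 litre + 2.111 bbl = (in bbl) 2.251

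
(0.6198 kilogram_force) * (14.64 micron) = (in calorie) 2.127e-05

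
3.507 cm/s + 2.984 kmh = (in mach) 0.002537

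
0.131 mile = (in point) 5.976e+05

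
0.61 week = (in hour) 102.5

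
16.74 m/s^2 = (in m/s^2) 16.74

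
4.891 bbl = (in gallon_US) 205.4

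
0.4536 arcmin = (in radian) 0.0001319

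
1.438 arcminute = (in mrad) 0.4183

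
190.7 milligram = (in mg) 190.7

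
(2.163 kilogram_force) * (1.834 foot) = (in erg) 1.186e+08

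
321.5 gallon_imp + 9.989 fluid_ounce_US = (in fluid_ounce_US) 4.943e+04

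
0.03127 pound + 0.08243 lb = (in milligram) 5.157e+04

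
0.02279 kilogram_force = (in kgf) 0.02279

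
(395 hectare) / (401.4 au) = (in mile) 4.087e-11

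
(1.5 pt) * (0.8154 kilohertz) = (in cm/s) 43.15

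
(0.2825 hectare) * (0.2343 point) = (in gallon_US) 61.68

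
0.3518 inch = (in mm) 8.936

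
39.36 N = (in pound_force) 8.848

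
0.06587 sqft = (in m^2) 0.00612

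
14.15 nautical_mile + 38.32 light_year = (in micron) 3.625e+23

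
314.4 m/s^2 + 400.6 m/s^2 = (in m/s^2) 715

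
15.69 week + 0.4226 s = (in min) 1.582e+05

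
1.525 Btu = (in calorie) 384.6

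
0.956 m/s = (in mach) 0.002808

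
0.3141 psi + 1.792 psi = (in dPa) 1.452e+05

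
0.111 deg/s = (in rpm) 0.0185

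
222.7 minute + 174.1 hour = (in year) 0.0203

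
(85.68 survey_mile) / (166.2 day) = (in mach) 2.82e-05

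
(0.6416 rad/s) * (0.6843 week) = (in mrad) 2.655e+08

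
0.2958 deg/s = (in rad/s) 0.005163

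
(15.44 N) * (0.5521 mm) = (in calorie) 0.002037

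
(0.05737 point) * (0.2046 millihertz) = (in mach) 1.216e-11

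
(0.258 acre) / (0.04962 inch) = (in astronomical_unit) 5.538e-06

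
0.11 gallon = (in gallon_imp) 0.09159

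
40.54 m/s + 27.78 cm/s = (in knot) 79.34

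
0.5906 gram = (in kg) 0.0005906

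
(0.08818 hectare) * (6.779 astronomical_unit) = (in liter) 8.943e+17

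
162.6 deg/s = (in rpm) 27.1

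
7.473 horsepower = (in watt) 5573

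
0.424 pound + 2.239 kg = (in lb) 5.36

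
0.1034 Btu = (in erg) 1.091e+09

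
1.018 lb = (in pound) 1.018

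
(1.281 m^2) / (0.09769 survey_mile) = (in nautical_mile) 4.4e-06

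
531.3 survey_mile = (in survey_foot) 2.805e+06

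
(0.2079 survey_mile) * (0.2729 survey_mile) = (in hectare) 14.69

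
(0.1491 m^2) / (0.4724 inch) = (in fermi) 1.243e+16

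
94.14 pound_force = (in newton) 418.8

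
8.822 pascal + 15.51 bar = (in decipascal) 1.551e+07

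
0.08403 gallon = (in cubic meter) 0.0003181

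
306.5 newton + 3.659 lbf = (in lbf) 72.56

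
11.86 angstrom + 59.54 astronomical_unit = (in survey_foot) 2.922e+13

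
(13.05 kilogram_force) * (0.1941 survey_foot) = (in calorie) 1.81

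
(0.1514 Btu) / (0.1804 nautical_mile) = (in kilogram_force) 0.04875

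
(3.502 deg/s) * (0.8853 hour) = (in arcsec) 4.018e+07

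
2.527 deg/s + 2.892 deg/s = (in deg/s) 5.419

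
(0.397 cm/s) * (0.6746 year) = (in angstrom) 8.446e+14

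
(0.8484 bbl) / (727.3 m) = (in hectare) 1.855e-08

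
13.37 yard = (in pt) 3.466e+04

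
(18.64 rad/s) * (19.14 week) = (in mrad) 2.158e+11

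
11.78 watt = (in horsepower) 0.0158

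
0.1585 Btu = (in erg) 1.672e+09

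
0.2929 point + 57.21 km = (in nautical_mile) 30.89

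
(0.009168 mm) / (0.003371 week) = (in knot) 8.741e-09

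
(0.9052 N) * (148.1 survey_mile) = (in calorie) 5.157e+04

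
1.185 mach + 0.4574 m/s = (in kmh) 1454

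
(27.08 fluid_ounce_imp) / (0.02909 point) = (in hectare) 0.007498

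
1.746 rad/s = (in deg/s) 100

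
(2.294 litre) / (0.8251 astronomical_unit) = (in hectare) 1.858e-18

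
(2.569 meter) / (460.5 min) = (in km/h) 0.0003347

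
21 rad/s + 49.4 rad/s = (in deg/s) 4034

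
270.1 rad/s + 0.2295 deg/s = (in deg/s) 1.548e+04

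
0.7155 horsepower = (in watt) 533.5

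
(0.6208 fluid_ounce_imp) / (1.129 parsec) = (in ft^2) 5.45e-21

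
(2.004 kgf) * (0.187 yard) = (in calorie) 0.8032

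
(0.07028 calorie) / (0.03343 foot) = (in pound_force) 6.488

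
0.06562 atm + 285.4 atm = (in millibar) 2.892e+05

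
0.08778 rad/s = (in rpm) 0.8382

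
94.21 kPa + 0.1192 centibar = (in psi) 13.68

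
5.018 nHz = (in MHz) 5.018e-15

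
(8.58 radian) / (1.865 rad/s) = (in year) 1.459e-07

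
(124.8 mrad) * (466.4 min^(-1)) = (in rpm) 9.264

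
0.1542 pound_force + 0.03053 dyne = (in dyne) 6.859e+04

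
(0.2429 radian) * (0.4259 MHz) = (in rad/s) 1.035e+05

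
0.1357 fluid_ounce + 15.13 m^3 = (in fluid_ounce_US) 5.116e+05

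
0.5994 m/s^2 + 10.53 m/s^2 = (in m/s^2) 11.13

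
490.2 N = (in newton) 490.2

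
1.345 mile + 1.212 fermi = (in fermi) 2.165e+18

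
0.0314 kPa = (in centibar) 0.0314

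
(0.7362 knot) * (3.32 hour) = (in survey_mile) 2.813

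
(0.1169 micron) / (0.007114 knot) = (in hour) 8.873e-09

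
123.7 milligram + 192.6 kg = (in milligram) 1.926e+08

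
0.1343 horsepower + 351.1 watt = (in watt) 451.2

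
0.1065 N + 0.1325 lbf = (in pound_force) 0.1564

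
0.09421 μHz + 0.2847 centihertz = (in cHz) 0.2847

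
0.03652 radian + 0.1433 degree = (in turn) 0.00621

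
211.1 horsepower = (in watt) 1.574e+05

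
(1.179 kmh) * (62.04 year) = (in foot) 2.102e+09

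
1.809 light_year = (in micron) 1.711e+22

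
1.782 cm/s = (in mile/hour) 0.03986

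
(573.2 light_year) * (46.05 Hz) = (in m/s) 2.497e+20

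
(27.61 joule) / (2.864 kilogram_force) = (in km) 0.000983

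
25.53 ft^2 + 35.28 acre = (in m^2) 1.428e+05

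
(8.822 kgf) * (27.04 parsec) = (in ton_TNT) 1.725e+10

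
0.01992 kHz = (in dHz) 199.2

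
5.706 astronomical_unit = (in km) 8.536e+08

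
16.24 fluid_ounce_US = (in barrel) 0.003021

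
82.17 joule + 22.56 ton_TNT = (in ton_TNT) 22.56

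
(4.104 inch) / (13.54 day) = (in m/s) 8.911e-08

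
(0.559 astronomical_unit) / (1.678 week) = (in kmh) 2.966e+05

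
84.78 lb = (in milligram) 3.846e+07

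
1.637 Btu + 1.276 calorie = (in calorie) 414.1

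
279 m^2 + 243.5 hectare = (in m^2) 2.435e+06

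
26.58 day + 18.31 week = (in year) 0.424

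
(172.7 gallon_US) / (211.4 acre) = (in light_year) 8.077e-23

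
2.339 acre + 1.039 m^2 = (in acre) 2.339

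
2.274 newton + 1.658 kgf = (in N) 18.53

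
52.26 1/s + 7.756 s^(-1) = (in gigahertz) 6.002e-08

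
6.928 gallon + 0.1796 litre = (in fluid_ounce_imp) 929.3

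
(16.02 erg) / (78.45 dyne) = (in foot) 0.0067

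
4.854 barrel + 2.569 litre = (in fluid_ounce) 2.618e+04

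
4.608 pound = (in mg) 2.09e+06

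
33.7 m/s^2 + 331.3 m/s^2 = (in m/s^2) 365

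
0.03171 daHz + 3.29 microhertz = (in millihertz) 317.1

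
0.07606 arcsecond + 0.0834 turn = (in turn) 0.0834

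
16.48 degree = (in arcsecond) 5.933e+04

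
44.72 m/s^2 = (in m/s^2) 44.72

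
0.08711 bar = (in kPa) 8.711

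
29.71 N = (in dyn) 2.971e+06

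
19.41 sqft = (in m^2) 1.803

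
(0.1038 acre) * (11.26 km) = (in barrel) 2.975e+07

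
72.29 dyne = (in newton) 0.0007229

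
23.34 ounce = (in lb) 1.459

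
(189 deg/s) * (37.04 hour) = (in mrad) 4.399e+08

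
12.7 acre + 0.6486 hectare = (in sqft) 6.23e+05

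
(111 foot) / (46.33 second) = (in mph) 1.634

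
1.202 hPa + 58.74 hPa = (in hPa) 59.94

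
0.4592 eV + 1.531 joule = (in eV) 9.556e+18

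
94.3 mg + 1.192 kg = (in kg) 1.192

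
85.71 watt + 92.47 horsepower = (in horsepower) 92.58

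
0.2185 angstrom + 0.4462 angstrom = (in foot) 2.181e-10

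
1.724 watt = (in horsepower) 0.002312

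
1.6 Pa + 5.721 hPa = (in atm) 0.005662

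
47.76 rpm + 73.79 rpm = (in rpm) 121.5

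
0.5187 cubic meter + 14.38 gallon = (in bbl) 3.605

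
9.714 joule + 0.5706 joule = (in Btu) 0.009748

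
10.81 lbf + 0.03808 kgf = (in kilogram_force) 4.941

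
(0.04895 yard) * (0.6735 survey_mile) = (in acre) 0.01199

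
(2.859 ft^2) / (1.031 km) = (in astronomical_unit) 1.722e-15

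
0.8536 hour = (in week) 0.005081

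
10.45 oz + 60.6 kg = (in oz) 2148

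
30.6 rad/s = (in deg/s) 1753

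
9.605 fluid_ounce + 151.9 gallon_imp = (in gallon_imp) 152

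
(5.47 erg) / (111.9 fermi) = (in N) 4.888e+06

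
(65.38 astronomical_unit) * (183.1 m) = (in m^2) 1.791e+15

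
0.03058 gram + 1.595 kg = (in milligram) 1.595e+06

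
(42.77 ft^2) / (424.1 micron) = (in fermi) 9.369e+18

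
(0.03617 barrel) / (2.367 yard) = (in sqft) 0.0286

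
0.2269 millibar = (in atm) 0.0002239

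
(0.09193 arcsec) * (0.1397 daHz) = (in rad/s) 6.226e-07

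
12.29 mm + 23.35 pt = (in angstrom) 2.053e+08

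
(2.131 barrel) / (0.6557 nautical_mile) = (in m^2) 0.000279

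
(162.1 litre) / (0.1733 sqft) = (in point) 2.854e+04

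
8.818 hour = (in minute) 529.1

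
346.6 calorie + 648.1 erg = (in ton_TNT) 3.466e-07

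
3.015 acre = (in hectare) 1.22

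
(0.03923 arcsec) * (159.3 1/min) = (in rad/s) 5.05e-07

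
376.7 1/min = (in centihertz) 627.8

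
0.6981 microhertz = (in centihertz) 6.981e-05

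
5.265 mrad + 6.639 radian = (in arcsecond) 1.37e+06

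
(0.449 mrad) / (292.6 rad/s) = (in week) 2.537e-12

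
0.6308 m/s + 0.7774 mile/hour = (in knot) 1.902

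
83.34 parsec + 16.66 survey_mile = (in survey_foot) 8.437e+18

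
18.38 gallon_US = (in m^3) 0.06958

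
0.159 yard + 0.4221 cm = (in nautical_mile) 8.078e-05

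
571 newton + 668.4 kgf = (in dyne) 7.126e+08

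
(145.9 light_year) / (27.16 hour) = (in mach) 4.146e+10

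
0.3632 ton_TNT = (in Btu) 1.44e+06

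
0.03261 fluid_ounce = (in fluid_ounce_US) 0.03261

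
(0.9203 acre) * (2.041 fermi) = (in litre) 7.601e-09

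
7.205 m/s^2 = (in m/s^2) 7.205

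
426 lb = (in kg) 193.2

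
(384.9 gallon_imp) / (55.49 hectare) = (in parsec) 1.022e-22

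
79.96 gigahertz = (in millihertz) 7.996e+13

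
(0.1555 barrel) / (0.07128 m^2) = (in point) 983.2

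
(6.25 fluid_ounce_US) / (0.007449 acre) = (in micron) 6.132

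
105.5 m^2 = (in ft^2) 1136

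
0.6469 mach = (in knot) 428.2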